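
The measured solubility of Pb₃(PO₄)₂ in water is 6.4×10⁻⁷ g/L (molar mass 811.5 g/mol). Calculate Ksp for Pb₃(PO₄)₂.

Molar solubility s = (6.4×10⁻⁷ g/L) / (811.5 g/mol) = 7.887×10⁻¹⁰ mol/L
Pb₃(PO₄)₂(s) ⇌ 3 Pb²⁺(aq) + 2 PO₄³⁻(aq)
For each mole of Pb₃(PO₄)₂ that dissolves per liter, [Pb²⁺] = 3s and [PO₄³⁻] = 2s; let s denote this solubility.
Ksp = [Pb²⁺]^3[PO₄³⁻]^2 = (3s)^3 · (2s)^2 = 108s^5
Ksp = 108 × (7.887×10⁻¹⁰)^5 = 3.3×10⁻⁴⁴

Ksp = 3.3×10⁻⁴⁴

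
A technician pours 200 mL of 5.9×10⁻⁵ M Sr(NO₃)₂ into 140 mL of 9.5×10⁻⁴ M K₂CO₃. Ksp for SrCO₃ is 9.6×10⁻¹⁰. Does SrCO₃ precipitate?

The combined volume is 340 mL.
[Sr²⁺] = (5.9×10⁻⁵)(200)/340 = 3.5×10⁻⁵ M
[CO₃²⁻] = (9.5×10⁻⁴)(140)/340 = 3.9×10⁻⁴ M
Q = [Sr²⁺][CO₃²⁻] = 1.4×10⁻⁸
Because Q > Ksp (1.4×10⁻⁸ vs 9.6×10⁻¹⁰), a precipitate of SrCO₃ forms.

Yes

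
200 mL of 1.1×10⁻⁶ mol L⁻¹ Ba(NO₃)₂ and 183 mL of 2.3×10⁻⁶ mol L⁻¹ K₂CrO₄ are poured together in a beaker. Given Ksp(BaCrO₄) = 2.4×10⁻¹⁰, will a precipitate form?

The combined volume is 383 mL.
[Ba²⁺] = (1.1×10⁻⁶)(200)/383 = 5.7×10⁻⁷ mol L⁻¹
[CrO₄²⁻] = (2.3×10⁻⁶)(183)/383 = 1.1×10⁻⁶ mol L⁻¹
Q = [Ba²⁺][CrO₄²⁻] = 6.3×10⁻¹³
Since Q (6.3×10⁻¹³) is less than Ksp (2.4×10⁻¹⁰), no BaCrO₄ precipitates.

No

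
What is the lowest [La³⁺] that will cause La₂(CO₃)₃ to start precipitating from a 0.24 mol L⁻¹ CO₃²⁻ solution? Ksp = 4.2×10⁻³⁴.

1.7×10⁻¹⁶ M

Precipitation of each salt begins when its ion product equals Ksp.
La₂(CO₃)₃(s) ⇌ 2 La³⁺(aq) + 3 CO₃²⁻(aq)
Ksp = [La³⁺]^2[CO₃²⁻]^3 = [La³⁺]^2(0.24)^3
[La³⁺]^2 = 4.2×10⁻³⁴ / (0.24)^3 = 3.0×10⁻³²
[La³⁺] = 1.7×10⁻¹⁶ mol L⁻¹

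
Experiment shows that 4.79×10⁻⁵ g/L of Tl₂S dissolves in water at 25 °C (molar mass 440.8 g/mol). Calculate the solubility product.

Ksp = 5.13×10⁻²¹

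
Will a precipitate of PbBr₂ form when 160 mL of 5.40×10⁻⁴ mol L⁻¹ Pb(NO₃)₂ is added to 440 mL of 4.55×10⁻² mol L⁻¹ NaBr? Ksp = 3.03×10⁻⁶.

No

After mixing, V = 160 mL + 440 mL = 600 mL.
[Pb²⁺] = (5.40×10⁻⁴)(160)/600 = 1.44×10⁻⁴ mol L⁻¹
[Br⁻] = (4.55×10⁻²)(440)/600 = 3.34×10⁻² mol L⁻¹
Q = [Pb²⁺][Br⁻]^2 = 1.60×10⁻⁷
Q = 1.60×10⁻⁷ < Ksp = 3.03×10⁻⁶, so the solution is unsaturated and no precipitate forms.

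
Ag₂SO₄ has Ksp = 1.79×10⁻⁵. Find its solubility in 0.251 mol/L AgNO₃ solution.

2.84×10⁻⁴ M

Ag₂SO₄(s) ⇌ 2 Ag⁺(aq) + SO₄²⁻(aq)
Let s be the solubility of Ag₂SO₄ here. The common ion gives [Ag⁺] ≈ 0.251 mol/L, and [SO₄²⁻] = s.
Ksp = [Ag⁺]^2[SO₄²⁻] = (0.251)^2s
s = 1.79×10⁻⁵ / (0.251)^2 = 2.84×10⁻⁴
s = 2.84×10⁻⁴ mol/L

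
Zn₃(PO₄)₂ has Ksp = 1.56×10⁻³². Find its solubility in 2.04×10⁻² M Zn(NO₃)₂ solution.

Zn₃(PO₄)₂(s) ⇌ 3 Zn²⁺(aq) + 2 PO₄³⁻(aq)
Zn²⁺ is already present at 2.04×10⁻² M. If s mol/L of Zn₃(PO₄)₂ dissolves, [PO₄³⁻] = 2s while [Zn²⁺] ≈ 2.04×10⁻² M.
Ksp = [Zn²⁺]^3[PO₄³⁻]^2 = (2.04×10⁻²)^3(2s)^2
(2s)^2 = 1.56×10⁻³² / (2.04×10⁻²)^3 = 1.84×10⁻²⁷
s = 2.14×10⁻¹⁴ M

2.14×10⁻¹⁴ M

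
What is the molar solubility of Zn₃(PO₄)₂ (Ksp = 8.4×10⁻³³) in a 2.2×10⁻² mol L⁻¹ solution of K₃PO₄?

Zn₃(PO₄)₂(s) ⇌ 3 Zn²⁺(aq) + 2 PO₄³⁻(aq)
With PO₄³⁻ already at 2.2×10⁻² mol L⁻¹ and s small, take [PO₄³⁻] ≈ 2.2×10⁻² mol L⁻¹ and [Zn²⁺] = 3s.
Ksp = [Zn²⁺]^3[PO₄³⁻]^2 = (3s)^3(2.2×10⁻²)^2
(3s)^3 = 8.4×10⁻³³ / (2.2×10⁻²)^2 = 1.7×10⁻²⁹
s = 8.6×10⁻¹¹ mol L⁻¹

8.6×10⁻¹¹ M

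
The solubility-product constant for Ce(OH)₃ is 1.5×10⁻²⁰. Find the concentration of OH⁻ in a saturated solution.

Ce(OH)₃(s) ⇌ Ce³⁺(aq) + 3 OH⁻(aq)
If s mol/L of Ce(OH)₃ dissolves, [Ce³⁺] = s and [OH⁻] = 3s.
Ksp = [Ce³⁺][OH⁻]^3 = s · (3s)^3 = 27s^4 = 1.5×10⁻²⁰
s = 4.9×10⁻⁶ mol/L
[OH⁻] = 3s = 1.5×10⁻⁵ mol/L

1.5×10⁻⁵ M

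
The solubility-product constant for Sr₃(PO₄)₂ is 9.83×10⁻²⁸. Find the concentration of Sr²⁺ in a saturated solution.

4.67×10⁻⁶ M

Sr₃(PO₄)₂(s) ⇌ 3 Sr²⁺(aq) + 2 PO₄³⁻(aq)
Call the molar solubility s, so that [Sr²⁺] = 3s and [PO₄³⁻] = 2s.
Ksp = [Sr²⁺]^3[PO₄³⁻]^2 = (3s)^3 · (2s)^2 = 108s^5 = 9.83×10⁻²⁸
s = 1.56×10⁻⁶ mol L⁻¹
[Sr²⁺] = 3s = 4.67×10⁻⁶ mol L⁻¹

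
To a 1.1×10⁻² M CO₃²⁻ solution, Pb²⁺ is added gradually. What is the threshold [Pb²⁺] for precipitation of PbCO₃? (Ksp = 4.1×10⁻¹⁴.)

Precipitation of each salt begins when its ion product equals Ksp.
PbCO₃(s) ⇌ Pb²⁺(aq) + CO₃²⁻(aq)
Ksp = [Pb²⁺][CO₃²⁻] = [Pb²⁺](1.1×10⁻²)
[Pb²⁺] = 4.1×10⁻¹⁴ / (1.1×10⁻²) = 3.7×10⁻¹²
[Pb²⁺] = 3.7×10⁻¹² M

3.7×10⁻¹² M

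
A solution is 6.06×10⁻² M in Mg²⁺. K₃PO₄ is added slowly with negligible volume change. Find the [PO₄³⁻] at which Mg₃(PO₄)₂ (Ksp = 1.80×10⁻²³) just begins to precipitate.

A salt starts to precipitate once the ion product Q reaches its Ksp.
Mg₃(PO₄)₂(s) ⇌ 3 Mg²⁺(aq) + 2 PO₄³⁻(aq)
Ksp = [Mg²⁺]^3[PO₄³⁻]^2 = [PO₄³⁻]^2(6.06×10⁻²)^3
[PO₄³⁻]^2 = 1.80×10⁻²³ / (6.06×10⁻²)^3 = 8.09×10⁻²⁰
[PO₄³⁻] = 2.84×10⁻¹⁰ M

2.84×10⁻¹⁰ M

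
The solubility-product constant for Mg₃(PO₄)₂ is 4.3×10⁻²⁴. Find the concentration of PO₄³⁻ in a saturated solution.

1.7×10⁻⁵ M

Mg₃(PO₄)₂(s) ⇌ 3 Mg²⁺(aq) + 2 PO₄³⁻(aq)
Let s be the molar solubility. Then [Mg²⁺] = 3s and [PO₄³⁻] = 2s.
Ksp = [Mg²⁺]^3[PO₄³⁻]^2 = (3s)^3 · (2s)^2 = 108s^5 = 4.3×10⁻²⁴
s = 8.3×10⁻⁶ M
[PO₄³⁻] = 2s = 1.7×10⁻⁵ M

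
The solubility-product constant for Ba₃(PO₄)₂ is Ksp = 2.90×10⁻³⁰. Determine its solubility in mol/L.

Ba₃(PO₄)₂(s) ⇌ 3 Ba²⁺(aq) + 2 PO₄³⁻(aq)
For each mole of Ba₃(PO₄)₂ that dissolves per liter, [Ba²⁺] = 3s and [PO₄³⁻] = 2s; let s denote this solubility.
Ksp = [Ba²⁺]^3[PO₄³⁻]^2 = (3s)^3 · (2s)^2 = 108s^5
108s^5 = 2.90×10⁻³⁰  ⇒  s^5 = 2.69×10⁻³²
s = 4.85×10⁻⁷ mol L⁻¹

4.85×10⁻⁷ M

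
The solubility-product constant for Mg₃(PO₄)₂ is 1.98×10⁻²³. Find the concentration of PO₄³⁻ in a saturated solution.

2.26×10⁻⁵ M

Mg₃(PO₄)₂(s) ⇌ 3 Mg²⁺(aq) + 2 PO₄³⁻(aq)
If s mol/L of Mg₃(PO₄)₂ dissolves, [Mg²⁺] = 3s and [PO₄³⁻] = 2s.
Ksp = [Mg²⁺]^3[PO₄³⁻]^2 = (3s)^3 · (2s)^2 = 108s^5 = 1.98×10⁻²³
s = 1.13×10⁻⁵ M
[PO₄³⁻] = 2s = 2.26×10⁻⁵ M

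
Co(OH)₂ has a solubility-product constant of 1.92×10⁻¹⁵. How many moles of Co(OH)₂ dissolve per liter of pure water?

7.83×10⁻⁶ M

Co(OH)₂(s) ⇌ Co²⁺(aq) + 2 OH⁻(aq)
If s mol/L of Co(OH)₂ dissolves, [Co²⁺] = s and [OH⁻] = 2s.
Ksp = [Co²⁺][OH⁻]^2 = s · (2s)^2 = 4s^3
4s^3 = 1.92×10⁻¹⁵  ⇒  s^3 = 4.80×10⁻¹⁶
Taking the 3rd root, s = 7.83×10⁻⁶ mol/L.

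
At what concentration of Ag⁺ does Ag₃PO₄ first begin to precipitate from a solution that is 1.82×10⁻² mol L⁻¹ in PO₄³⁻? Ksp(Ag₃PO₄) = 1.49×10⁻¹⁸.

4.34×10⁻⁶ M

Precipitation of each salt begins when its ion product equals Ksp.
Ag₃PO₄(s) ⇌ 3 Ag⁺(aq) + PO₄³⁻(aq)
Ksp = [Ag⁺]^3[PO₄³⁻] = [Ag⁺]^3(1.82×10⁻²)
[Ag⁺]^3 = 1.49×10⁻¹⁸ / (1.82×10⁻²) = 8.19×10⁻¹⁷
[Ag⁺] = 4.34×10⁻⁶ mol L⁻¹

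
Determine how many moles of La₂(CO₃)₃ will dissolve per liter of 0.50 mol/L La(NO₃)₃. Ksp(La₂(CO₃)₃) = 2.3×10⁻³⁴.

3.2×10⁻¹² M

La₂(CO₃)₃(s) ⇌ 2 La³⁺(aq) + 3 CO₃²⁻(aq)
La³⁺ is already present at 0.50 mol/L. If s mol/L of La₂(CO₃)₃ dissolves, [CO₃²⁻] = 3s while [La³⁺] ≈ 0.50 mol/L.
Ksp = [La³⁺]^2[CO₃²⁻]^3 = (0.50)^2(3s)^3
(3s)^3 = 2.3×10⁻³⁴ / (0.50)^2 = 9.2×10⁻³⁴
s = 3.2×10⁻¹² mol/L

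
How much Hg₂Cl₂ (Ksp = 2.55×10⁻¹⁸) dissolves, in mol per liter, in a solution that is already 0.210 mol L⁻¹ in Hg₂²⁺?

1.74×10⁻⁹ M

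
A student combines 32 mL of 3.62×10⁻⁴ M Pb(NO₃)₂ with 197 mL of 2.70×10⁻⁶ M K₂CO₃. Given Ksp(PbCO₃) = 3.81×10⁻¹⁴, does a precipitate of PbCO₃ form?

Yes

Total volume after mixing = 32 + 197 = 229 mL.
[Pb²⁺] = (3.62×10⁻⁴)(32)/229 = 5.06×10⁻⁵ M
[CO₃²⁻] = (2.70×10⁻⁶)(197)/229 = 2.32×10⁻⁶ M
Q = [Pb²⁺][CO₃²⁻] = 1.17×10⁻¹⁰
Q = 1.17×10⁻¹⁰ > Ksp = 3.81×10⁻¹⁴, so the solution is supersaturated and PbCO₃ precipitates.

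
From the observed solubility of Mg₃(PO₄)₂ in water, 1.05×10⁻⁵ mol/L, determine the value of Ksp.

Ksp = 1.38×10⁻²³

Mg₃(PO₄)₂(s) ⇌ 3 Mg²⁺(aq) + 2 PO₄³⁻(aq)
If s mol/L of Mg₃(PO₄)₂ dissolves, [Mg²⁺] = 3s and [PO₄³⁻] = 2s.
Ksp = [Mg²⁺]^3[PO₄³⁻]^2 = (3s)^3 · (2s)^2 = 108s^5
Ksp = 108 × (1.05×10⁻⁵)^5 = 1.38×10⁻²³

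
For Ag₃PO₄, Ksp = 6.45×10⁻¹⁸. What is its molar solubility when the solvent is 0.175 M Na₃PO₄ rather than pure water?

1.11×10⁻⁶ M

Ag₃PO₄(s) ⇌ 3 Ag⁺(aq) + PO₄³⁻(aq)
Let s be the solubility of Ag₃PO₄ here. The common ion gives [PO₄³⁻] ≈ 0.175 M, and [Ag⁺] = 3s.
Ksp = [Ag⁺]^3[PO₄³⁻] = (3s)^3(0.175)
(3s)^3 = 6.45×10⁻¹⁸ / (0.175) = 3.69×10⁻¹⁷
s = 1.11×10⁻⁶ M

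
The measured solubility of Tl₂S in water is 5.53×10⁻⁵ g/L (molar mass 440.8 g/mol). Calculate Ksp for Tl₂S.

Ksp = 7.90×10⁻²¹

Molar solubility s = (5.53×10⁻⁵ g/L) / (440.8 g/mol) = 1.2545×10⁻⁷ mol/L
Tl₂S(s) ⇌ 2 Tl⁺(aq) + S²⁻(aq)
For each mole of Tl₂S that dissolves per liter, [Tl⁺] = 2s and [S²⁻] = s; let s denote this solubility.
Ksp = [Tl⁺]^2[S²⁻] = (2s)^2 · s = 4s^3
Ksp = 4 × (1.2545×10⁻⁷)^3 = 7.90×10⁻²¹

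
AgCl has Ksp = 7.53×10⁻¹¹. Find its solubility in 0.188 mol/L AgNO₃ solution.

AgCl(s) ⇌ Ag⁺(aq) + Cl⁻(aq)
Ag⁺ is already present at 0.188 mol/L. If s mol/L of AgCl dissolves, [Cl⁻] = s while [Ag⁺] ≈ 0.188 mol/L.
Ksp = [Ag⁺][Cl⁻] = (0.188)s
s = 7.53×10⁻¹¹ / (0.188) = 4.01×10⁻¹⁰
s = 4.01×10⁻¹⁰ mol/L

4.01×10⁻¹⁰ M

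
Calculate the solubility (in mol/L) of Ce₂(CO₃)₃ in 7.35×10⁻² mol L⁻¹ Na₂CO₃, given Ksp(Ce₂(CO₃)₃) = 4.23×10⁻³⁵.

1.63×10⁻¹⁶ M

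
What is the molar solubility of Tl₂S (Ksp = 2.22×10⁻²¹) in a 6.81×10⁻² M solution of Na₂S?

Tl₂S(s) ⇌ 2 Tl⁺(aq) + S²⁻(aq)
The solution already contains S²⁻ at 6.81×10⁻² M. Let s be the molar solubility of Tl₂S.
[S²⁻] ≈ 6.81×10⁻² M (common ion dominates); [Tl⁺] = 2s.
Ksp = [Tl⁺]^2[S²⁻] = (2s)^2(6.81×10⁻²)
(2s)^2 = 2.22×10⁻²¹ / (6.81×10⁻²) = 3.26×10⁻²⁰
s = 9.03×10⁻¹¹ M

9.03×10⁻¹¹ M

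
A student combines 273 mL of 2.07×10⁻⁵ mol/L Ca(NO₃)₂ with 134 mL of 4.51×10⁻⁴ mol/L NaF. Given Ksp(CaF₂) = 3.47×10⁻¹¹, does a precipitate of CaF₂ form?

The combined volume is 407 mL.
[Ca²⁺] = (2.07×10⁻⁵)(273)/407 = 1.39×10⁻⁵ mol/L
[F⁻] = (4.51×10⁻⁴)(134)/407 = 1.48×10⁻⁴ mol/L
Q = [Ca²⁺][F⁻]^2 = 3.06×10⁻¹³
Q = 3.06×10⁻¹³ < Ksp = 3.47×10⁻¹¹, so the solution is unsaturated and no precipitate forms.

No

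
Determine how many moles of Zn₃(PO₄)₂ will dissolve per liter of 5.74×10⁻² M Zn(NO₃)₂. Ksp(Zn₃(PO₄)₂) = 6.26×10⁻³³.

Zn₃(PO₄)₂(s) ⇌ 3 Zn²⁺(aq) + 2 PO₄³⁻(aq)
With Zn²⁺ already at 5.74×10⁻² M and s small, take [Zn²⁺] ≈ 5.74×10⁻² M and [PO₄³⁻] = 2s.
Ksp = [Zn²⁺]^3[PO₄³⁻]^2 = (5.74×10⁻²)^3(2s)^2
(2s)^2 = 6.26×10⁻³³ / (5.74×10⁻²)^3 = 3.31×10⁻²⁹
s = 2.88×10⁻¹⁵ M

2.88×10⁻¹⁵ M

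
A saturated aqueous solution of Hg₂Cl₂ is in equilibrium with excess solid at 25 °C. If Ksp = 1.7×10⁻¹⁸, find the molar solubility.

7.5×10⁻⁷ M

Hg₂Cl₂(s) ⇌ Hg₂²⁺(aq) + 2 Cl⁻(aq)
With molar solubility s: [Hg₂²⁺] = s, [Cl⁻] = 2s.
Ksp = [Hg₂²⁺][Cl⁻]^2 = s · (2s)^2 = 4s^3
4s^3 = 1.7×10⁻¹⁸  ⇒  s^3 = 4.3×10⁻¹⁹
s = (4.3×10⁻¹⁹)^(1/3) = 7.5×10⁻⁷ M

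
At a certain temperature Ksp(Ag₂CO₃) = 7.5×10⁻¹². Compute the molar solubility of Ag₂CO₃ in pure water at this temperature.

Ag₂CO₃(s) ⇌ 2 Ag⁺(aq) + CO₃²⁻(aq)
For each mole of Ag₂CO₃ that dissolves per liter, [Ag⁺] = 2s and [CO₃²⁻] = s; let s denote this solubility.
Ksp = [Ag⁺]^2[CO₃²⁻] = (2s)^2 · s = 4s^3
4s^3 = 7.5×10⁻¹²  ⇒  s^3 = 1.9×10⁻¹²
s = 1.2×10⁻⁴ M

1.2×10⁻⁴ M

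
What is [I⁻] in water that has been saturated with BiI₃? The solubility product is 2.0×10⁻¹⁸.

BiI₃(s) ⇌ Bi³⁺(aq) + 3 I⁻(aq)
For each mole of BiI₃ that dissolves per liter, [Bi³⁺] = s and [I⁻] = 3s; let s denote this solubility.
Ksp = [Bi³⁺][I⁻]^3 = s · (3s)^3 = 27s^4 = 2.0×10⁻¹⁸
s = 1.6×10⁻⁵ mol L⁻¹
[I⁻] = 3s = 4.9×10⁻⁵ mol L⁻¹

4.9×10⁻⁵ M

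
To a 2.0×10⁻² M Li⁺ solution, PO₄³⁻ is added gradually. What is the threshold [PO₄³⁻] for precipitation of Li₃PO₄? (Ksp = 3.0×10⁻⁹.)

3.8×10⁻⁴ M

A salt starts to precipitate once the ion product Q reaches its Ksp.
Li₃PO₄(s) ⇌ 3 Li⁺(aq) + PO₄³⁻(aq)
Ksp = [Li⁺]^3[PO₄³⁻] = [PO₄³⁻](2.0×10⁻²)^3
[PO₄³⁻] = 3.0×10⁻⁹ / (2.0×10⁻²)^3 = 3.8×10⁻⁴
[PO₄³⁻] = 3.8×10⁻⁴ M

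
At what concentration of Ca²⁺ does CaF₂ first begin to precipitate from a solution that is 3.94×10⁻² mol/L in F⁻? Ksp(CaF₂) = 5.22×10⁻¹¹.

Precipitation of each salt begins when its ion product equals Ksp.
CaF₂(s) ⇌ Ca²⁺(aq) + 2 F⁻(aq)
Ksp = [Ca²⁺][F⁻]^2 = [Ca²⁺](3.94×10⁻²)^2
[Ca²⁺] = 5.22×10⁻¹¹ / (3.94×10⁻²)^2 = 3.36×10⁻⁸
[Ca²⁺] = 3.36×10⁻⁸ mol/L

3.36×10⁻⁸ M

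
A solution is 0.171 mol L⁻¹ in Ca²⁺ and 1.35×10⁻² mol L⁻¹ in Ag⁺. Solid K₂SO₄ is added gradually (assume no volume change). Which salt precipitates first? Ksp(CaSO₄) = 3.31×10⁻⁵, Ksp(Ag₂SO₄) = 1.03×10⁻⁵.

CaSO₄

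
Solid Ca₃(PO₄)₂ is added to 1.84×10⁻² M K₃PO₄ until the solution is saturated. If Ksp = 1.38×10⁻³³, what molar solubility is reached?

5.32×10⁻¹¹ M

Ca₃(PO₄)₂(s) ⇌ 3 Ca²⁺(aq) + 2 PO₄³⁻(aq)
Let s be the solubility of Ca₃(PO₄)₂ here. The common ion gives [PO₄³⁻] ≈ 1.84×10⁻² M, and [Ca²⁺] = 3s.
Ksp = [Ca²⁺]^3[PO₄³⁻]^2 = (3s)^3(1.84×10⁻²)^2
(3s)^3 = 1.38×10⁻³³ / (1.84×10⁻²)^2 = 4.08×10⁻³⁰
s = 5.32×10⁻¹¹ M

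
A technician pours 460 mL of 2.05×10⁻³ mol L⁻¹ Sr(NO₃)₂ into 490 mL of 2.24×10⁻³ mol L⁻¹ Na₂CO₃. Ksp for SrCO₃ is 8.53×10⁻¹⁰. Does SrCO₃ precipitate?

After mixing, V = 460 mL + 490 mL = 950 mL.
[Sr²⁺] = (2.05×10⁻³)(460)/950 = 9.93×10⁻⁴ mol L⁻¹
[CO₃²⁻] = (2.24×10⁻³)(490)/950 = 1.16×10⁻³ mol L⁻¹
Q = [Sr²⁺][CO₃²⁻] = 1.15×10⁻⁶
Because Q > Ksp (1.15×10⁻⁶ vs 8.53×10⁻¹⁰), a precipitate of SrCO₃ forms.

Yes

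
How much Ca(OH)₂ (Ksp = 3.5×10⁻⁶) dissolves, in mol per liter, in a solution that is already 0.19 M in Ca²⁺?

2.1×10⁻³ M

Ca(OH)₂(s) ⇌ Ca²⁺(aq) + 2 OH⁻(aq)
Let s be the solubility of Ca(OH)₂ here. The common ion gives [Ca²⁺] ≈ 0.19 M, and [OH⁻] = 2s.
Ksp = [Ca²⁺][OH⁻]^2 = (0.19)(2s)^2
(2s)^2 = 3.5×10⁻⁶ / (0.19) = 1.8×10⁻⁵
s = 2.1×10⁻³ M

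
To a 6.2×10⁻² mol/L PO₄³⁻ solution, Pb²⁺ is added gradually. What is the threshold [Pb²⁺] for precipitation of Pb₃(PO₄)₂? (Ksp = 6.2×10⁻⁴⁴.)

Each salt precipitates once Q = Ksp for that salt.
Pb₃(PO₄)₂(s) ⇌ 3 Pb²⁺(aq) + 2 PO₄³⁻(aq)
Ksp = [Pb²⁺]^3[PO₄³⁻]^2 = [Pb²⁺]^3(6.2×10⁻²)^2
[Pb²⁺]^3 = 6.2×10⁻⁴⁴ / (6.2×10⁻²)^2 = 1.6×10⁻⁴¹
[Pb²⁺] = 2.5×10⁻¹⁴ mol/L

2.5×10⁻¹⁴ M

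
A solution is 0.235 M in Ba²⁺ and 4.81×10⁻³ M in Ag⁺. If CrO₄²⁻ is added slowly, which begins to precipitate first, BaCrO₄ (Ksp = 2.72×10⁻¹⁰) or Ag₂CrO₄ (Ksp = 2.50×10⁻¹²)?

BaCrO₄

A salt starts to precipitate once the ion product Q reaches its Ksp.
For BaCrO₄: [CrO₄²⁻] = (Ksp/[Ba²⁺]) = 1.16×10⁻⁹ M
For Ag₂CrO₄: [CrO₄²⁻] = (Ksp/[Ag⁺]^2) = 1.08×10⁻⁷ M
Since BaCrO₄ needs less CrO₄²⁻ to reach saturation, it precipitates first.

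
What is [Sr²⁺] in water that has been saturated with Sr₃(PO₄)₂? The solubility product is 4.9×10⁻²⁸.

4.1×10⁻⁶ M

Sr₃(PO₄)₂(s) ⇌ 3 Sr²⁺(aq) + 2 PO₄³⁻(aq)
For each mole of Sr₃(PO₄)₂ that dissolves per liter, [Sr²⁺] = 3s and [PO₄³⁻] = 2s; let s denote this solubility.
Ksp = [Sr²⁺]^3[PO₄³⁻]^2 = (3s)^3 · (2s)^2 = 108s^5 = 4.9×10⁻²⁸
s = 1.4×10⁻⁶ mol/L
[Sr²⁺] = 3s = 4.1×10⁻⁶ mol/L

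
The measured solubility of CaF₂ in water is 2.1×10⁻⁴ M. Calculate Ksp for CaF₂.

CaF₂(s) ⇌ Ca²⁺(aq) + 2 F⁻(aq)
Let s be the molar solubility. Then [Ca²⁺] = s and [F⁻] = 2s.
Ksp = [Ca²⁺][F⁻]^2 = s · (2s)^2 = 4s^3
Ksp = 4 × (2.1×10⁻⁴)^3 = 3.7×10⁻¹¹

Ksp = 3.7×10⁻¹¹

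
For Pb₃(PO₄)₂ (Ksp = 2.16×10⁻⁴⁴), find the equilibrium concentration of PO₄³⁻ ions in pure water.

Pb₃(PO₄)₂(s) ⇌ 3 Pb²⁺(aq) + 2 PO₄³⁻(aq)
Call the molar solubility s, so that [Pb²⁺] = 3s and [PO₄³⁻] = 2s.
Ksp = [Pb²⁺]^3[PO₄³⁻]^2 = (3s)^3 · (2s)^2 = 108s^5 = 2.16×10⁻⁴⁴
s = 7.25×10⁻¹⁰ mol L⁻¹
[PO₄³⁻] = 2s = 1.45×10⁻⁹ mol L⁻¹

1.45×10⁻⁹ M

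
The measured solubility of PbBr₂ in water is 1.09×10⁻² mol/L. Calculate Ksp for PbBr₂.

Ksp = 5.18×10⁻⁶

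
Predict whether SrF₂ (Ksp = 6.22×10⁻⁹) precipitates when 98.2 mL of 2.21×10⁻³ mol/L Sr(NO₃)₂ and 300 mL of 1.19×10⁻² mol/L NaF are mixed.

Yes

After mixing, V = 98.2 mL + 300 mL = 398.2 mL.
[Sr²⁺] = (2.21×10⁻³)(98.2)/398.2 = 5.45×10⁻⁴ mol/L
[F⁻] = (1.19×10⁻²)(300)/398.2 = 8.97×10⁻³ mol/L
Q = [Sr²⁺][F⁻]^2 = 4.38×10⁻⁸
Q = 4.38×10⁻⁸ > Ksp = 6.22×10⁻⁹, so the solution is supersaturated and SrF₂ precipitates.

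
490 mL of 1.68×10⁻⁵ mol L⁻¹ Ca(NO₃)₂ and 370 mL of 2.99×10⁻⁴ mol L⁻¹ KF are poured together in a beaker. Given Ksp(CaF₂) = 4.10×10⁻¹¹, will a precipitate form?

The combined volume is 860 mL.
[Ca²⁺] = (1.68×10⁻⁵)(490)/860 = 9.57×10⁻⁶ mol L⁻¹
[F⁻] = (2.99×10⁻⁴)(370)/860 = 1.29×10⁻⁴ mol L⁻¹
Q = [Ca²⁺][F⁻]^2 = 1.58×10⁻¹³
Q = 1.58×10⁻¹³ < Ksp = 4.10×10⁻¹¹, so the solution is unsaturated and no precipitate forms.

No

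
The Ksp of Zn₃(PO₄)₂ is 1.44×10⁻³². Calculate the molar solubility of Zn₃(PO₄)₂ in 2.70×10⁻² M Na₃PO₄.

9.01×10⁻¹¹ M

Zn₃(PO₄)₂(s) ⇌ 3 Zn²⁺(aq) + 2 PO₄³⁻(aq)
Let s be the solubility of Zn₃(PO₄)₂ here. The common ion gives [PO₄³⁻] ≈ 2.70×10⁻² M, and [Zn²⁺] = 3s.
Ksp = [Zn²⁺]^3[PO₄³⁻]^2 = (3s)^3(2.70×10⁻²)^2
(3s)^3 = 1.44×10⁻³² / (2.70×10⁻²)^2 = 1.98×10⁻²⁹
s = 9.01×10⁻¹¹ M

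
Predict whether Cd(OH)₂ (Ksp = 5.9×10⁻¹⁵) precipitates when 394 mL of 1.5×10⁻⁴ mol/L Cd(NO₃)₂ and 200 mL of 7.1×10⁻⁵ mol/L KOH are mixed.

After mixing, V = 394 mL + 200 mL = 594 mL.
[Cd²⁺] = (1.5×10⁻⁴)(394)/594 = 9.9×10⁻⁵ mol/L
[OH⁻] = (7.1×10⁻⁵)(200)/594 = 2.4×10⁻⁵ mol/L
Q = [Cd²⁺][OH⁻]^2 = 5.7×10⁻¹⁴
Q = 5.7×10⁻¹⁴ > Ksp = 5.9×10⁻¹⁵, so the solution is supersaturated and Cd(OH)₂ precipitates.

Yes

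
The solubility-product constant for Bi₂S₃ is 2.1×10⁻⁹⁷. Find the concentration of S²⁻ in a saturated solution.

5.4×10⁻²⁰ M

Bi₂S₃(s) ⇌ 2 Bi³⁺(aq) + 3 S²⁻(aq)
Let s be the molar solubility. Then [Bi³⁺] = 2s and [S²⁻] = 3s.
Ksp = [Bi³⁺]^2[S²⁻]^3 = (2s)^2 · (3s)^3 = 108s^5 = 2.1×10⁻⁹⁷
s = 1.8×10⁻²⁰ mol/L
[S²⁻] = 3s = 5.4×10⁻²⁰ mol/L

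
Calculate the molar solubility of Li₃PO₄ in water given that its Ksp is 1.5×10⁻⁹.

2.7×10⁻³ M

Li₃PO₄(s) ⇌ 3 Li⁺(aq) + PO₄³⁻(aq)
With molar solubility s: [Li⁺] = 3s, [PO₄³⁻] = s.
Ksp = [Li⁺]^3[PO₄³⁻] = (3s)^3 · s = 27s^4
27s^4 = 1.5×10⁻⁹  ⇒  s^4 = 5.6×10⁻¹¹
s = 2.7×10⁻³ M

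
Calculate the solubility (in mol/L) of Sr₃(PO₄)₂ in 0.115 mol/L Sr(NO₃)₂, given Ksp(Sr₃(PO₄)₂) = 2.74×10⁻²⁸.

Sr₃(PO₄)₂(s) ⇌ 3 Sr²⁺(aq) + 2 PO₄³⁻(aq)
With Sr²⁺ already at 0.115 mol/L and s small, take [Sr²⁺] ≈ 0.115 mol/L and [PO₄³⁻] = 2s.
Ksp = [Sr²⁺]^3[PO₄³⁻]^2 = (0.115)^3(2s)^2
(2s)^2 = 2.74×10⁻²⁸ / (0.115)^3 = 1.80×10⁻²⁵
s = 2.12×10⁻¹³ mol/L

2.12×10⁻¹³ M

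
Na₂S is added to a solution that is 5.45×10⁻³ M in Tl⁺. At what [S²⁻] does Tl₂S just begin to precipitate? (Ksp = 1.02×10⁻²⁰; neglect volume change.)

A salt starts to precipitate once the ion product Q reaches its Ksp.
Tl₂S(s) ⇌ 2 Tl⁺(aq) + S²⁻(aq)
Ksp = [Tl⁺]^2[S²⁻] = [S²⁻](5.45×10⁻³)^2
[S²⁻] = 1.02×10⁻²⁰ / (5.45×10⁻³)^2 = 3.43×10⁻¹⁶
[S²⁻] = 3.43×10⁻¹⁶ M

3.43×10⁻¹⁶ M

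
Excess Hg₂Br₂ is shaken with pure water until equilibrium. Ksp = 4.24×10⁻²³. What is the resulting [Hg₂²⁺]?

Hg₂Br₂(s) ⇌ Hg₂²⁺(aq) + 2 Br⁻(aq)
Let s be the molar solubility. Then [Hg₂²⁺] = s and [Br⁻] = 2s.
Ksp = [Hg₂²⁺][Br⁻]^2 = s · (2s)^2 = 4s^3 = 4.24×10⁻²³
s = 2.20×10⁻⁸ mol L⁻¹
[Hg₂²⁺] = s = 2.20×10⁻⁸ mol L⁻¹

2.20×10⁻⁸ M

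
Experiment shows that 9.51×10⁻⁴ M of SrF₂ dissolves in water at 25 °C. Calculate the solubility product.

Ksp = 3.44×10⁻⁹

SrF₂(s) ⇌ Sr²⁺(aq) + 2 F⁻(aq)
If s mol/L of SrF₂ dissolves, [Sr²⁺] = s and [F⁻] = 2s.
Ksp = [Sr²⁺][F⁻]^2 = s · (2s)^2 = 4s^3
Ksp = 4 × (9.51×10⁻⁴)^3 = 3.44×10⁻⁹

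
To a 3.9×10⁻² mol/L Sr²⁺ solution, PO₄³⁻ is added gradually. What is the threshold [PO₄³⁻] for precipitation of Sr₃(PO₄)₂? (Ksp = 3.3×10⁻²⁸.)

2.4×10⁻¹² M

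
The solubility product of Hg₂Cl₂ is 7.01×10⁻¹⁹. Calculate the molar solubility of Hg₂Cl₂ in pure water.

Hg₂Cl₂(s) ⇌ Hg₂²⁺(aq) + 2 Cl⁻(aq)
If s mol/L of Hg₂Cl₂ dissolves, [Hg₂²⁺] = s and [Cl⁻] = 2s.
Ksp = [Hg₂²⁺][Cl⁻]^2 = s · (2s)^2 = 4s^3
4s^3 = 7.01×10⁻¹⁹  ⇒  s^3 = 1.75×10⁻¹⁹
s = (1.75×10⁻¹⁹)^(1/3) = 5.60×10⁻⁷ M

5.60×10⁻⁷ M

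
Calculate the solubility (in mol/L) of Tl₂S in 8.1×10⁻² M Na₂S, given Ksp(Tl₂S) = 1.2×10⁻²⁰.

1.9×10⁻¹⁰ M

Tl₂S(s) ⇌ 2 Tl⁺(aq) + S²⁻(aq)
S²⁻ is already present at 8.1×10⁻² M. If s mol/L of Tl₂S dissolves, [Tl⁺] = 2s while [S²⁻] ≈ 8.1×10⁻² M.
Ksp = [Tl⁺]^2[S²⁻] = (2s)^2(8.1×10⁻²)
(2s)^2 = 1.2×10⁻²⁰ / (8.1×10⁻²) = 1.5×10⁻¹⁹
s = 1.9×10⁻¹⁰ M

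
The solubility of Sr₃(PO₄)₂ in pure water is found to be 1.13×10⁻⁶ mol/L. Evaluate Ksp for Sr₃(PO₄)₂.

Sr₃(PO₄)₂(s) ⇌ 3 Sr²⁺(aq) + 2 PO₄³⁻(aq)
If s mol/L of Sr₃(PO₄)₂ dissolves, [Sr²⁺] = 3s and [PO₄³⁻] = 2s.
Ksp = [Sr²⁺]^3[PO₄³⁻]^2 = (3s)^3 · (2s)^2 = 108s^5
Ksp = 108 × (1.13×10⁻⁶)^5 = 1.99×10⁻²⁸

Ksp = 1.99×10⁻²⁸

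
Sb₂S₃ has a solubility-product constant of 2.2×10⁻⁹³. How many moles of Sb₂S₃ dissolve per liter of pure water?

Sb₂S₃(s) ⇌ 2 Sb³⁺(aq) + 3 S²⁻(aq)
If s mol/L of Sb₂S₃ dissolves, [Sb³⁺] = 2s and [S²⁻] = 3s.
Ksp = [Sb³⁺]^2[S²⁻]^3 = (2s)^2 · (3s)^3 = 108s^5
108s^5 = 2.2×10⁻⁹³  ⇒  s^5 = 2.0×10⁻⁹⁵
s = 1.2×10⁻¹⁹ M

1.2×10⁻¹⁹ M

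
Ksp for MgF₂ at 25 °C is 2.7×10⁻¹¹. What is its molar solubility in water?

1.9×10⁻⁴ M

MgF₂(s) ⇌ Mg²⁺(aq) + 2 F⁻(aq)
For each mole of MgF₂ that dissolves per liter, [Mg²⁺] = s and [F⁻] = 2s; let s denote this solubility.
Ksp = [Mg²⁺][F⁻]^2 = s · (2s)^2 = 4s^3
4s^3 = 2.7×10⁻¹¹  ⇒  s^3 = 6.8×10⁻¹²
s = (6.8×10⁻¹²)^(1/3) = 1.9×10⁻⁴ mol L⁻¹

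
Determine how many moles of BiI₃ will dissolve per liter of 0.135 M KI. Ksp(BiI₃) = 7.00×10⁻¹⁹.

2.85×10⁻¹⁶ M

BiI₃(s) ⇌ Bi³⁺(aq) + 3 I⁻(aq)
The solution already contains I⁻ at 0.135 M. Let s be the molar solubility of BiI₃.
[I⁻] ≈ 0.135 M (common ion dominates); [Bi³⁺] = s.
Ksp = [Bi³⁺][I⁻]^3 = s(0.135)^3
s = 7.00×10⁻¹⁹ / (0.135)^3 = 2.85×10⁻¹⁶
s = 2.85×10⁻¹⁶ M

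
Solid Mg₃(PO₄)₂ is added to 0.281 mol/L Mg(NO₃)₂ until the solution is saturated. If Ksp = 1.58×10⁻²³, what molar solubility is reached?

Mg₃(PO₄)₂(s) ⇌ 3 Mg²⁺(aq) + 2 PO₄³⁻(aq)
Mg²⁺ is already present at 0.281 mol/L. If s mol/L of Mg₃(PO₄)₂ dissolves, [PO₄³⁻] = 2s while [Mg²⁺] ≈ 0.281 mol/L.
Ksp = [Mg²⁺]^3[PO₄³⁻]^2 = (0.281)^3(2s)^2
(2s)^2 = 1.58×10⁻²³ / (0.281)^3 = 7.12×10⁻²²
s = 1.33×10⁻¹¹ mol/L

1.33×10⁻¹¹ M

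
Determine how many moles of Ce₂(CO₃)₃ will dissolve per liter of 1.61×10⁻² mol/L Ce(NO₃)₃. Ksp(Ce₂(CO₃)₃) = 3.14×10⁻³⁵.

Ce₂(CO₃)₃(s) ⇌ 2 Ce³⁺(aq) + 3 CO₃²⁻(aq)
The solution already contains Ce³⁺ at 1.61×10⁻² mol/L. Let s be the molar solubility of Ce₂(CO₃)₃.
[Ce³⁺] ≈ 1.61×10⁻² mol/L (common ion dominates); [CO₃²⁻] = 3s.
Ksp = [Ce³⁺]^2[CO₃²⁻]^3 = (1.61×10⁻²)^2(3s)^3
(3s)^3 = 3.14×10⁻³⁵ / (1.61×10⁻²)^2 = 1.21×10⁻³¹
s = 1.65×10⁻¹¹ mol/L

1.65×10⁻¹¹ M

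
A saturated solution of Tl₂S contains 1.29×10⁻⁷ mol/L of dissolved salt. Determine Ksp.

Tl₂S(s) ⇌ 2 Tl⁺(aq) + S²⁻(aq)
Call the molar solubility s, so that [Tl⁺] = 2s and [S²⁻] = s.
Ksp = [Tl⁺]^2[S²⁻] = (2s)^2 · s = 4s^3
Ksp = 4 × (1.29×10⁻⁷)^3 = 8.59×10⁻²¹

Ksp = 8.59×10⁻²¹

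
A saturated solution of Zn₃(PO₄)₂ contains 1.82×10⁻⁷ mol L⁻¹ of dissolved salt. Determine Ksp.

Ksp = 2.16×10⁻³²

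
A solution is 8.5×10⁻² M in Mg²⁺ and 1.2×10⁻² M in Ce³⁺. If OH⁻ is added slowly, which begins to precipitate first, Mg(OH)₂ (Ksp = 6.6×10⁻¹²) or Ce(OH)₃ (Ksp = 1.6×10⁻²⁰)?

A salt starts to precipitate once the ion product Q reaches its Ksp.
For Mg(OH)₂: [OH⁻] = (Ksp/[Mg²⁺])^(1/2) = 8.8×10⁻⁶ M
For Ce(OH)₃: [OH⁻] = (Ksp/[Ce³⁺])^(1/3) = 1.1×10⁻⁶ M
Ce(OH)₃ requires the lower [OH⁻], so it precipitates first.

Ce(OH)₃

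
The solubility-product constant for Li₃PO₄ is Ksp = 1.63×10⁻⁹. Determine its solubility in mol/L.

2.79×10⁻³ M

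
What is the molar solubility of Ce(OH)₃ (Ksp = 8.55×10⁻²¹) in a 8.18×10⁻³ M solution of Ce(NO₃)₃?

3.38×10⁻⁷ M

Ce(OH)₃(s) ⇌ Ce³⁺(aq) + 3 OH⁻(aq)
With Ce³⁺ already at 8.18×10⁻³ M and s small, take [Ce³⁺] ≈ 8.18×10⁻³ M and [OH⁻] = 3s.
Ksp = [Ce³⁺][OH⁻]^3 = (8.18×10⁻³)(3s)^3
(3s)^3 = 8.55×10⁻²¹ / (8.18×10⁻³) = 1.05×10⁻¹⁸
s = 3.38×10⁻⁷ M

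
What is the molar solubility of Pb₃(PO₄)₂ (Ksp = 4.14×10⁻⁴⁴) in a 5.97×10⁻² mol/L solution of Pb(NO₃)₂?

6.97×10⁻²¹ M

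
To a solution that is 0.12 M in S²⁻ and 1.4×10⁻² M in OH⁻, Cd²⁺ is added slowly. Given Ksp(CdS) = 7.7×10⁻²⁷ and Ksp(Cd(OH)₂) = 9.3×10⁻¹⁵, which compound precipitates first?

CdS

Precipitation begins when Q = Ksp.
For CdS: [Cd²⁺] = (Ksp/[S²⁻]) = 6.4×10⁻²⁶ M
For Cd(OH)₂: [Cd²⁺] = (Ksp/[OH⁻]^2) = 4.7×10⁻¹¹ M
The smaller threshold [Cd²⁺] is reached first, so CdS precipitates first.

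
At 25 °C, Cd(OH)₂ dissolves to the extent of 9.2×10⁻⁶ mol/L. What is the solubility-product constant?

Cd(OH)₂(s) ⇌ Cd²⁺(aq) + 2 OH⁻(aq)
For each mole of Cd(OH)₂ that dissolves per liter, [Cd²⁺] = s and [OH⁻] = 2s; let s denote this solubility.
Ksp = [Cd²⁺][OH⁻]^2 = s · (2s)^2 = 4s^3
Ksp = 4 × (9.2×10⁻⁶)^3 = 3.1×10⁻¹⁵

Ksp = 3.1×10⁻¹⁵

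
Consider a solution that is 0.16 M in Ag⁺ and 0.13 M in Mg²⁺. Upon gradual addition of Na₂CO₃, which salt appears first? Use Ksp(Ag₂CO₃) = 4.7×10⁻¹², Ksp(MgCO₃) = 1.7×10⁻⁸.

Precipitation begins when Q = Ksp.
For Ag₂CO₃: [CO₃²⁻] = (Ksp/[Ag⁺]^2) = 1.8×10⁻¹⁰ M
For MgCO₃: [CO₃²⁻] = (Ksp/[Mg²⁺]) = 1.3×10⁻⁷ M
The smaller threshold [CO₃²⁻] is reached first, so Ag₂CO₃ precipitates first.

Ag₂CO₃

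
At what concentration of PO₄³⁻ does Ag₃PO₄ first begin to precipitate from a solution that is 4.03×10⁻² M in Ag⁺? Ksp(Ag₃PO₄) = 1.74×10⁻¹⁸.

2.66×10⁻¹⁴ M

The threshold for precipitation is Q = Ksp.
Ag₃PO₄(s) ⇌ 3 Ag⁺(aq) + PO₄³⁻(aq)
Ksp = [Ag⁺]^3[PO₄³⁻] = [PO₄³⁻](4.03×10⁻²)^3
[PO₄³⁻] = 1.74×10⁻¹⁸ / (4.03×10⁻²)^3 = 2.66×10⁻¹⁴
[PO₄³⁻] = 2.66×10⁻¹⁴ M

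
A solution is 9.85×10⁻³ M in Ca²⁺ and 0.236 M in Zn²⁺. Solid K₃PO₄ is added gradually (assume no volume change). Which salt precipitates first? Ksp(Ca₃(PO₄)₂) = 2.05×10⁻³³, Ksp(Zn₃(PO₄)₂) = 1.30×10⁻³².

Zn₃(PO₄)₂

Each salt precipitates once Q = Ksp for that salt.
For Ca₃(PO₄)₂: [PO₄³⁻] = (Ksp/[Ca²⁺]^3)^(1/2) = 4.63×10⁻¹⁴ M
For Zn₃(PO₄)₂: [PO₄³⁻] = (Ksp/[Zn²⁺]^3)^(1/2) = 9.94×10⁻¹⁶ M
Since Zn₃(PO₄)₂ needs less PO₄³⁻ to reach saturation, it precipitates first.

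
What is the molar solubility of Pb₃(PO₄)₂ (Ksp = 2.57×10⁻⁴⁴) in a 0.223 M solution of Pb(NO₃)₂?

7.61×10⁻²² M

Pb₃(PO₄)₂(s) ⇌ 3 Pb²⁺(aq) + 2 PO₄³⁻(aq)
With Pb²⁺ already at 0.223 M and s small, take [Pb²⁺] ≈ 0.223 M and [PO₄³⁻] = 2s.
Ksp = [Pb²⁺]^3[PO₄³⁻]^2 = (0.223)^3(2s)^2
(2s)^2 = 2.57×10⁻⁴⁴ / (0.223)^3 = 2.32×10⁻⁴²
s = 7.61×10⁻²² M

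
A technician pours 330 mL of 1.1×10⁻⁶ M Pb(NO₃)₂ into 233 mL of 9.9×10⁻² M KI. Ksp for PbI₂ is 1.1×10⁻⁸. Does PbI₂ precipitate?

No

Total volume after mixing = 330 + 233 = 563 mL.
[Pb²⁺] = (1.1×10⁻⁶)(330)/563 = 6.4×10⁻⁷ M
[I⁻] = (9.9×10⁻²)(233)/563 = 4.1×10⁻² M
Q = [Pb²⁺][I⁻]^2 = 1.1×10⁻⁹
Q < Ksp (1.1×10⁻⁹ vs 1.1×10⁻⁸); the solution remains unsaturated and no precipitate forms.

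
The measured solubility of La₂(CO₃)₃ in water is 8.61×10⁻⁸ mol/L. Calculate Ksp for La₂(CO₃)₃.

La₂(CO₃)₃(s) ⇌ 2 La³⁺(aq) + 3 CO₃²⁻(aq)
For each mole of La₂(CO₃)₃ that dissolves per liter, [La³⁺] = 2s and [CO₃²⁻] = 3s; let s denote this solubility.
Ksp = [La³⁺]^2[CO₃²⁻]^3 = (2s)^2 · (3s)^3 = 108s^5
Ksp = 108 × (8.61×10⁻⁸)^5 = 5.11×10⁻³⁴

Ksp = 5.11×10⁻³⁴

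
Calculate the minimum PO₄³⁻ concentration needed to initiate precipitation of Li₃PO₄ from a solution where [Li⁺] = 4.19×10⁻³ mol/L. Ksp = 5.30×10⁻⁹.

7.20×10⁻² M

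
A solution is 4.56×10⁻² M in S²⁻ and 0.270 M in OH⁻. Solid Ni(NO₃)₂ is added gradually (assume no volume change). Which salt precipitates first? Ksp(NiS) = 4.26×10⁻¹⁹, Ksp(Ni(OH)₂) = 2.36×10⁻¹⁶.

NiS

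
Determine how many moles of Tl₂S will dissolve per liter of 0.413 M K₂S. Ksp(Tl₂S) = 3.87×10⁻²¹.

4.84×10⁻¹¹ M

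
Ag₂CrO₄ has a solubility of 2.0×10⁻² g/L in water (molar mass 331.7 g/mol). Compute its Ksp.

Ksp = 8.8×10⁻¹³

Convert to molarity: s = 2.0×10⁻² / 331.7 = 6.030×10⁻⁵ mol/L
Ag₂CrO₄(s) ⇌ 2 Ag⁺(aq) + CrO₄²⁻(aq)
Let s be the molar solubility. Then [Ag⁺] = 2s and [CrO₄²⁻] = s.
Ksp = [Ag⁺]^2[CrO₄²⁻] = (2s)^2 · s = 4s^3
Ksp = 4 × (6.030×10⁻⁵)^3 = 8.8×10⁻¹³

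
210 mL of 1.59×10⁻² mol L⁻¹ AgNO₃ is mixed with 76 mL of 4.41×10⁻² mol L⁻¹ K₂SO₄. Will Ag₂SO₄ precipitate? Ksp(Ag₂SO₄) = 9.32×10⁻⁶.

No

After mixing, V = 210 mL + 76 mL = 286 mL.
[Ag⁺] = (1.59×10⁻²)(210)/286 = 1.17×10⁻² mol L⁻¹
[SO₄²⁻] = (4.41×10⁻²)(76)/286 = 1.17×10⁻² mol L⁻¹
Q = [Ag⁺]^2[SO₄²⁻] = 1.60×10⁻⁶
Q = 1.60×10⁻⁶ < Ksp = 9.32×10⁻⁶, so the solution is unsaturated and no precipitate forms.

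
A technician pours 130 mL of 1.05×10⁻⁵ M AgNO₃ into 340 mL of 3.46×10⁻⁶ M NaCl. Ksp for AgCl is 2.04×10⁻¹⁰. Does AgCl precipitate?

Total volume after mixing = 130 + 340 = 470 mL.
[Ag⁺] = (1.05×10⁻⁵)(130)/470 = 2.90×10⁻⁶ M
[Cl⁻] = (3.46×10⁻⁶)(340)/470 = 2.50×10⁻⁶ M
Q = [Ag⁺][Cl⁻] = 7.27×10⁻¹²
Q < Ksp (7.27×10⁻¹² vs 2.04×10⁻¹⁰); the solution remains unsaturated and no precipitate forms.

No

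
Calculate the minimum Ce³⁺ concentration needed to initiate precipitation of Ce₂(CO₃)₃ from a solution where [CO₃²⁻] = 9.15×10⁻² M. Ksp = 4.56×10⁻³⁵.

2.44×10⁻¹⁶ M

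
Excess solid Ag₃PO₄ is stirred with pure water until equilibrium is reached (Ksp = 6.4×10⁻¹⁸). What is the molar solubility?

2.2×10⁻⁵ M

Ag₃PO₄(s) ⇌ 3 Ag⁺(aq) + PO₄³⁻(aq)
With molar solubility s: [Ag⁺] = 3s, [PO₄³⁻] = s.
Ksp = [Ag⁺]^3[PO₄³⁻] = (3s)^3 · s = 27s^4
27s^4 = 6.4×10⁻¹⁸  ⇒  s^4 = 2.4×10⁻¹⁹
s = (2.4×10⁻¹⁹)^(1/4) = 2.2×10⁻⁵ M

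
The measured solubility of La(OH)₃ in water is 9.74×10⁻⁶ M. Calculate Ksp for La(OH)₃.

La(OH)₃(s) ⇌ La³⁺(aq) + 3 OH⁻(aq)
Let s be the molar solubility. Then [La³⁺] = s and [OH⁻] = 3s.
Ksp = [La³⁺][OH⁻]^3 = s · (3s)^3 = 27s^4
Ksp = 27 × (9.74×10⁻⁶)^4 = 2.43×10⁻¹⁹

Ksp = 2.43×10⁻¹⁹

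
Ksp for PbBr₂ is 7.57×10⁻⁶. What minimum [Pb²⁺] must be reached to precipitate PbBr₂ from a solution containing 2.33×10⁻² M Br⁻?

1.39×10⁻² M

Precipitation begins when Q = Ksp.
PbBr₂(s) ⇌ Pb²⁺(aq) + 2 Br⁻(aq)
Ksp = [Pb²⁺][Br⁻]^2 = [Pb²⁺](2.33×10⁻²)^2
[Pb²⁺] = 7.57×10⁻⁶ / (2.33×10⁻²)^2 = 1.39×10⁻²
[Pb²⁺] = 1.39×10⁻² M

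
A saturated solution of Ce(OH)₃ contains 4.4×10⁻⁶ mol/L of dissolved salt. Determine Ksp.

Ce(OH)₃(s) ⇌ Ce³⁺(aq) + 3 OH⁻(aq)
Let s be the molar solubility. Then [Ce³⁺] = s and [OH⁻] = 3s.
Ksp = [Ce³⁺][OH⁻]^3 = s · (3s)^3 = 27s^4
Ksp = 27 × (4.4×10⁻⁶)^4 = 1.0×10⁻²⁰

Ksp = 1.0×10⁻²⁰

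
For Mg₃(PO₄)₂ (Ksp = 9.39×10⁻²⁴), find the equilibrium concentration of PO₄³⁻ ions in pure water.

Mg₃(PO₄)₂(s) ⇌ 3 Mg²⁺(aq) + 2 PO₄³⁻(aq)
With molar solubility s: [Mg²⁺] = 3s, [PO₄³⁻] = 2s.
Ksp = [Mg²⁺]^3[PO₄³⁻]^2 = (3s)^3 · (2s)^2 = 108s^5 = 9.39×10⁻²⁴
s = 9.72×10⁻⁶ M
[PO₄³⁻] = 2s = 1.94×10⁻⁵ M

1.94×10⁻⁵ M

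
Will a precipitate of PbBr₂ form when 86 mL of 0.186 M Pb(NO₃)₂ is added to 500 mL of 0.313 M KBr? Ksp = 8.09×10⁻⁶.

The combined volume is 586 mL.
[Pb²⁺] = (0.186)(86)/586 = 2.73×10⁻² M
[Br⁻] = (0.313)(500)/586 = 0.267 M
Q = [Pb²⁺][Br⁻]^2 = 1.95×10⁻³
Because Q > Ksp (1.95×10⁻³ vs 8.09×10⁻⁶), a precipitate of PbBr₂ forms.

Yes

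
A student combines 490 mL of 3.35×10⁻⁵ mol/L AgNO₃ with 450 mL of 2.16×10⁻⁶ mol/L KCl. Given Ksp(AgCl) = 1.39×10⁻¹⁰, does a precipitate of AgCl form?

No

Total volume after mixing = 490 + 450 = 940 mL.
[Ag⁺] = (3.35×10⁻⁵)(490)/940 = 1.75×10⁻⁵ mol/L
[Cl⁻] = (2.16×10⁻⁶)(450)/940 = 1.03×10⁻⁶ mol/L
Q = [Ag⁺][Cl⁻] = 1.81×10⁻¹¹
Q = 1.81×10⁻¹¹ < Ksp = 1.39×10⁻¹⁰, so the solution is unsaturated and no precipitate forms.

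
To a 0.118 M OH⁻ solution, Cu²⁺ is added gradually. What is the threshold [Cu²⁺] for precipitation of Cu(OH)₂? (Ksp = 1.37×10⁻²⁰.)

9.84×10⁻¹⁹ M

Precipitation of each salt begins when its ion product equals Ksp.
Cu(OH)₂(s) ⇌ Cu²⁺(aq) + 2 OH⁻(aq)
Ksp = [Cu²⁺][OH⁻]^2 = [Cu²⁺](0.118)^2
[Cu²⁺] = 1.37×10⁻²⁰ / (0.118)^2 = 9.84×10⁻¹⁹
[Cu²⁺] = 9.84×10⁻¹⁹ M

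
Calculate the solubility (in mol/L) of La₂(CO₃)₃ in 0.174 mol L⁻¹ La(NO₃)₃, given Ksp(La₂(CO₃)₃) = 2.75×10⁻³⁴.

La₂(CO₃)₃(s) ⇌ 2 La³⁺(aq) + 3 CO₃²⁻(aq)
With La³⁺ already at 0.174 mol L⁻¹ and s small, take [La³⁺] ≈ 0.174 mol L⁻¹ and [CO₃²⁻] = 3s.
Ksp = [La³⁺]^2[CO₃²⁻]^3 = (0.174)^2(3s)^3
(3s)^3 = 2.75×10⁻³⁴ / (0.174)^2 = 9.08×10⁻³³
s = 6.95×10⁻¹² mol L⁻¹

6.95×10⁻¹² M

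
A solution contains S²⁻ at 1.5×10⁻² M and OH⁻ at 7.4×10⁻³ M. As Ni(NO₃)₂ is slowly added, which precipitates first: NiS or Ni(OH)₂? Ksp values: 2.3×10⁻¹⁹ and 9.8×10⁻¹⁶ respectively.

Each salt precipitates once Q = Ksp for that salt.
For NiS: [Ni²⁺] = (Ksp/[S²⁻]) = 1.5×10⁻¹⁷ M
For Ni(OH)₂: [Ni²⁺] = (Ksp/[OH⁻]^2) = 1.8×10⁻¹¹ M
The smaller threshold [Ni²⁺] is reached first, so NiS precipitates first.

NiS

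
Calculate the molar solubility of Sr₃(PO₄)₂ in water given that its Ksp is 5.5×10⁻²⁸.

Sr₃(PO₄)₂(s) ⇌ 3 Sr²⁺(aq) + 2 PO₄³⁻(aq)
With molar solubility s: [Sr²⁺] = 3s, [PO₄³⁻] = 2s.
Ksp = [Sr²⁺]^3[PO₄³⁻]^2 = (3s)^3 · (2s)^2 = 108s^5
108s^5 = 5.5×10⁻²⁸  ⇒  s^5 = 5.1×10⁻³⁰
s = (5.1×10⁻³⁰)^(1/5) = 1.4×10⁻⁶ mol L⁻¹

1.4×10⁻⁶ M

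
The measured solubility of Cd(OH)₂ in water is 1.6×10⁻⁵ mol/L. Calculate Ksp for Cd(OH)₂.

Ksp = 1.6×10⁻¹⁴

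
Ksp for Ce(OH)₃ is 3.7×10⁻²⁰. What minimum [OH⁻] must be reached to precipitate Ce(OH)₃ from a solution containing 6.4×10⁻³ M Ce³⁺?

1.8×10⁻⁶ M

A salt starts to precipitate once the ion product Q reaches its Ksp.
Ce(OH)₃(s) ⇌ Ce³⁺(aq) + 3 OH⁻(aq)
Ksp = [Ce³⁺][OH⁻]^3 = [OH⁻]^3(6.4×10⁻³)
[OH⁻]^3 = 3.7×10⁻²⁰ / (6.4×10⁻³) = 5.8×10⁻¹⁸
[OH⁻] = 1.8×10⁻⁶ M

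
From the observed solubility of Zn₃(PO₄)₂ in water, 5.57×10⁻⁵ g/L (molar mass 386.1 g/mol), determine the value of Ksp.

Ksp = 6.75×10⁻³³

Molar solubility s = (5.57×10⁻⁵ g/L) / (386.1 g/mol) = 1.4426×10⁻⁷ mol/L
Zn₃(PO₄)₂(s) ⇌ 3 Zn²⁺(aq) + 2 PO₄³⁻(aq)
With molar solubility s: [Zn²⁺] = 3s, [PO₄³⁻] = 2s.
Ksp = [Zn²⁺]^3[PO₄³⁻]^2 = (3s)^3 · (2s)^2 = 108s^5
Ksp = 108 × (1.4426×10⁻⁷)^5 = 6.75×10⁻³³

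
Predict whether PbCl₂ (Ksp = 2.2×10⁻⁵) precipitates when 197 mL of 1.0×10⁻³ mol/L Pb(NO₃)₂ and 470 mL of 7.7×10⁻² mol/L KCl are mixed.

Total volume after mixing = 197 + 470 = 667 mL.
[Pb²⁺] = (1.0×10⁻³)(197)/667 = 3.0×10⁻⁴ mol/L
[Cl⁻] = (7.7×10⁻²)(470)/667 = 5.4×10⁻² mol/L
Q = [Pb²⁺][Cl⁻]^2 = 8.7×10⁻⁷
Q = 8.7×10⁻⁷ < Ksp = 2.2×10⁻⁵, so the solution is unsaturated and no precipitate forms.

No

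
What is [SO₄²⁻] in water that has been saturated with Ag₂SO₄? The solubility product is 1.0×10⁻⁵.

1.4×10⁻² M

Ag₂SO₄(s) ⇌ 2 Ag⁺(aq) + SO₄²⁻(aq)
For each mole of Ag₂SO₄ that dissolves per liter, [Ag⁺] = 2s and [SO₄²⁻] = s; let s denote this solubility.
Ksp = [Ag⁺]^2[SO₄²⁻] = (2s)^2 · s = 4s^3 = 1.0×10⁻⁵
s = 1.4×10⁻² mol/L
[SO₄²⁻] = s = 1.4×10⁻² mol/L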